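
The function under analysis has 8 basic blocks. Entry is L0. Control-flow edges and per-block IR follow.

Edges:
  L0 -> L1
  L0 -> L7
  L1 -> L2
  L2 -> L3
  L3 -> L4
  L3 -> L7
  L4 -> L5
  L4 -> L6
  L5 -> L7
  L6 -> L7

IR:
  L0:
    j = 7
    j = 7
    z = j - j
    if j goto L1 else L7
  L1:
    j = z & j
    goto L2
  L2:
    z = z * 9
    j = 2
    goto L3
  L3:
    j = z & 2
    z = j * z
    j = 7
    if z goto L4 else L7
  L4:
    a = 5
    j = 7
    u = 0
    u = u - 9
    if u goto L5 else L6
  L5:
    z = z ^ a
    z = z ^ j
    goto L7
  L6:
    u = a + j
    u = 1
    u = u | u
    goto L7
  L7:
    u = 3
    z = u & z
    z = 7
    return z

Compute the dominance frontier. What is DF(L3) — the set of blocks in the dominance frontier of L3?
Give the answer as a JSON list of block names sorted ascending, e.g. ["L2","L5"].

Answer: ["L7"]

Working:
idom tree: L1←L0 L2←L1 L3←L2 L4←L3 L5←L4 L6←L4 L7←L0
Dom∩ at merges:
  L7: preds {L0,L3,L5,L6}: {L0} ∩ {L0,L1,L2,L3} ∩ {L0,L1,L2,L3,L4,L5} ∩ {L0,L1,L2,L3,L4,L6} = {L0}; idom=L0

Frontier:
  join L7 pred L0: · stop@L0
  join L7 pred L3: L3→L2→L1 stop@L0
  join L7 pred L5: L5→L4→L3→L2→L1 stop@L0
  join L7 pred L6: L6→L4→L3→L2→L1 stop@L0
  DF(L0)=∅
  DF(L1)={L7}
  DF(L2)={L7}
  DF(L3)={L7}
  DF(L4)={L7}
  DF(L5)={L7}
  DF(L6)={L7}
  DF(L7)=∅

DF(L3) = ["L7"]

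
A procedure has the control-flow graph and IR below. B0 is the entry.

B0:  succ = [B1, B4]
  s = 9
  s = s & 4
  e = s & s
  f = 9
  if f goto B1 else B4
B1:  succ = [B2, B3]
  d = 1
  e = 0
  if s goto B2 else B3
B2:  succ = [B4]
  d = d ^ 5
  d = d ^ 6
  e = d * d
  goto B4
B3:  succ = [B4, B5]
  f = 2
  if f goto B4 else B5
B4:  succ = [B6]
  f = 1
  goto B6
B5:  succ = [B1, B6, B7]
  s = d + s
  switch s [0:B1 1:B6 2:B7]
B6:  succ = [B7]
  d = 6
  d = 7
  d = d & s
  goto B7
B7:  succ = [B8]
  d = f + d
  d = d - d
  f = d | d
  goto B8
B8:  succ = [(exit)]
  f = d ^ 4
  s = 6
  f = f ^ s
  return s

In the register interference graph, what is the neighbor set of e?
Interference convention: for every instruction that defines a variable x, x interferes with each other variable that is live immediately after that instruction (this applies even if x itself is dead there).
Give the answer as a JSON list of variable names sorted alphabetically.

Answer: ["d", "s"]

Analysis:
Block summaries:
  B0: {e,f,s} / ∅
  B1: {d,e} / {s}
  B2: {d,e} / {d}
  B3: {f} / ∅
  B4: {f} / ∅
  B5: {s} / {d,s}
  B6: {d} / {s}
  B7: {d,f} / {d,f}
  B8: {f,s} / {d}

Liveness:
  B0 li=∅ lo={s}
  B1 li={s} lo={d,s}
  B2 li={d,s} lo={s}
  B3 li={d,s} lo={d,f,s}
  B4 li={s} lo={f,s}
  B5 li={d,f,s} lo={d,f,s}
  B6 li={f,s} lo={d,f}
  B7 li={d,f} lo={d}
  B8 li={d} lo=∅

Conflict graph:
  d↔{e,f,s}
  e↔{d,s}
  f↔{d,s}
  s↔{d,e,f}

N(e) = ["d", "s"]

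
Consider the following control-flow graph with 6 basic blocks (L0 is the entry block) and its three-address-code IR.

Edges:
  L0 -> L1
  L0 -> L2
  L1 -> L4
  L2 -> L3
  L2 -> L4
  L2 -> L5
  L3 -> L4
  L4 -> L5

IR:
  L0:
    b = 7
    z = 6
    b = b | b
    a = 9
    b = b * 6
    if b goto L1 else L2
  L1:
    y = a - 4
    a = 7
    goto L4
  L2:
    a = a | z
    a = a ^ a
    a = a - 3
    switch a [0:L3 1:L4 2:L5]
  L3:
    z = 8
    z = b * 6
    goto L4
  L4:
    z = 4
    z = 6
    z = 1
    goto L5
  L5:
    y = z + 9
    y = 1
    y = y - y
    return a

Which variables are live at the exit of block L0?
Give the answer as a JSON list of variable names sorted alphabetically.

Answer: ["a", "b", "z"]

Derivation:
Block summaries:
  L0: def={a,b,z} ue=∅
  L1: def={a,y} ue={a}
  L2: def={a} ue={a,z}
  L3: def={z} ue={b}
  L4: def={z} ue=∅
  L5: def={y} ue={a,z}

Live sets:
  L0: in=∅ out={a,b,z}
  L1: in={a} out={a}
  L2: in={a,b,z} out={a,b,z}
  L3: in={a,b} out={a}
  L4: in={a} out={a,z}
  L5: in={a,z} out=∅

live-out(L0) = ["a", "b", "z"]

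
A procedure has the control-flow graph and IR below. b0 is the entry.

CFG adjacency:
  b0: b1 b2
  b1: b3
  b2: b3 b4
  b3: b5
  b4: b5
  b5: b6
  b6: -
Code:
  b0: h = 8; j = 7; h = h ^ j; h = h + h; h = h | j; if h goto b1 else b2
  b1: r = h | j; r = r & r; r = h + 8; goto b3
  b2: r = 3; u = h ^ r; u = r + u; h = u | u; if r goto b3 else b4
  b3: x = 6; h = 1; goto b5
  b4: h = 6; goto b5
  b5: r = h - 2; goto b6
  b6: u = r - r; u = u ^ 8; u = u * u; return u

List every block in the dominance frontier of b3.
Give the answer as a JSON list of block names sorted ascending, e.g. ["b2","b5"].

Answer: ["b5"]

Working:
idom tree: b1←b0 b2←b0 b3←b0 b4←b2 b5←b0 b6←b5
Dom∩ at merges:
  b3: preds {b1,b2}: {b0,b1} ∩ {b0,b2} = {b0}; idom=b0
  b5: preds {b3,b4}: {b0,b3} ∩ {b0,b2,b4} = {b0}; idom=b0

DF walk-up:
  join b3 pred b1: b1 stop@b0
  join b3 pred b2: b2 stop@b0
  join b5 pred b3: b3 stop@b0
  join b5 pred b4: b4→b2 stop@b0
  b0: DF=∅
  b1: DF={b3}
  b2: DF={b3,b5}
  b3: DF={b5}
  b4: DF={b5}
  b5: DF=∅
  b6: DF=∅

DF(b3) = ["b5"]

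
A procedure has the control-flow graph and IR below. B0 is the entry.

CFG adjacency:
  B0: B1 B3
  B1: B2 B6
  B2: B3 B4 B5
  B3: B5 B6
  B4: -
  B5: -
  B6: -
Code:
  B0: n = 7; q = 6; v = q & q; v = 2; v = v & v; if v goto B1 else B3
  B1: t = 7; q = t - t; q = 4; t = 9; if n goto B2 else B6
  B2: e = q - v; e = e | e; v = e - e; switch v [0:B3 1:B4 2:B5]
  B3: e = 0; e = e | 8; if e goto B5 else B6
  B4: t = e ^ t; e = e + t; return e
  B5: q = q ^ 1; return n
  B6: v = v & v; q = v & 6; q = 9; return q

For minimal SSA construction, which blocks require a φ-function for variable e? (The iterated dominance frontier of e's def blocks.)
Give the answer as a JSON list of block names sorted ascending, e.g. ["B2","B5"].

idom tree: B1←B0 B2←B1 B3←B0 B4←B2 B5←B0 B6←B0
Dom at joins:
  B3: preds {B0,B2}: {B0} ∩ {B0,B1,B2} = {B0}; idom=B0
  B5: preds {B2,B3}: {B0,B1,B2} ∩ {B0,B3} = {B0}; idom=B0
  B6: preds {B1,B3}: {B0,B1} ∩ {B0,B3} = {B0}; idom=B0

DF derivation:
  B3←B0: walk · to B0
  B3←B2: walk B2→B1 to B0
  B5←B2: walk B2→B1 to B0
  B5←B3: walk B3 to B0
  B6←B1: walk B1 to B0
  B6←B3: walk B3 to B0
  B0 → ∅
  B1 → {B3,B5,B6}
  B2 → {B3,B5}
  B3 → {B5,B6}
  B4 → ∅
  B5 → ∅
  B6 → ∅

φ for e: defs {B2,B3,B4}
  DF⁺ = {B3,B5,B6}

Answer: ["B3", "B5", "B6"]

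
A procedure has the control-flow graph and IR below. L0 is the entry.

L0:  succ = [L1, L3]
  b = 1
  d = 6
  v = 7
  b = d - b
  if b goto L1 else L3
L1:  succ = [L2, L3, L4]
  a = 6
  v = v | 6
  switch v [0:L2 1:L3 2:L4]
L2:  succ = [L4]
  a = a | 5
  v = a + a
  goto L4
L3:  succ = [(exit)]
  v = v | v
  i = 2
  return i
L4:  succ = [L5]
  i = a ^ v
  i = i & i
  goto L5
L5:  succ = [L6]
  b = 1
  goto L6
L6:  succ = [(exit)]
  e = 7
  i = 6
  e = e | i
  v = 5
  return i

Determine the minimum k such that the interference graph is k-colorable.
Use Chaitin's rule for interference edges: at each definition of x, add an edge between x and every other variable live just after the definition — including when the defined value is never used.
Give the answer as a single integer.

Answer: 3

Analysis:
Per-block:
  L0 def {b,d,v} use ∅
  L1 def {a,v} use {v}
  L2 def {a,v} use {a}
  L3 def {i,v} use {v}
  L4 def {i} use {a,v}
  L5 def {b} use ∅
  L6 def {e,i,v} use ∅

Liveness:
  L0 li=∅ lo={v}
  L1 li={v} lo={a,v}
  L2 li={a} lo={a,v}
  L3 li={v} lo=∅
  L4 li={a,v} lo=∅
  L5 li=∅ lo=∅
  L6 li=∅ lo=∅

Interference:
  a↔{v}
  b↔{d,v}
  d↔{b,v}
  e↔{i}
  i↔{e,v}
  v↔{a,b,d,i}

Chromatic number:
  {b,d,v} pairwise interfere (3-clique) ⇒ χ ≥ 3
  3-colouring: r0={e,v}  r1={a,b,i}  r2={d}
  χ = 3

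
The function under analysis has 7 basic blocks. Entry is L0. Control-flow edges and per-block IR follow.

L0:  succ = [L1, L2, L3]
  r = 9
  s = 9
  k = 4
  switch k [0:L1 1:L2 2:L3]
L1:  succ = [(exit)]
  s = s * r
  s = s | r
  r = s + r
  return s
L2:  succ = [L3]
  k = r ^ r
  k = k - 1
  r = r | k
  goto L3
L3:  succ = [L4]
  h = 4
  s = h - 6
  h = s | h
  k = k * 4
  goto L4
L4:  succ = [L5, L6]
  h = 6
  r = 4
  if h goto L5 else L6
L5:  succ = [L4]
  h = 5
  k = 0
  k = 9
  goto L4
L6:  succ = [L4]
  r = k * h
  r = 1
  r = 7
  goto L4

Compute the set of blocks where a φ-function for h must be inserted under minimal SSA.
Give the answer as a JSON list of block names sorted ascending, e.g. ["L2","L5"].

Answer: ["L4"]

Working:
idom tree: L1←L0 L2←L0 L3←L0 L4←L3 L5←L4 L6←L4
Dom∩ at merges:
  L3: preds {L0,L2}: {L0} ∩ {L0,L2} = {L0}; idom=L0
  L4: preds {L3,L5,L6}: {L0,L3} ∩ {L0,L3,L4,L5} ∩ {L0,L3,L4,L6} = {L0,L3}; idom=L3

DF walk-up:
  join L3 pred L0: · stop@L0
  join L3 pred L2: L2 stop@L0
  join L4 pred L3: · stop@L3
  join L4 pred L5: L5→L4 stop@L3
  join L4 pred L6: L6→L4 stop@L3
  DF(L0)=∅
  DF(L1)=∅
  DF(L2)={L3}
  DF(L3)=∅
  DF(L4)={L4}
  DF(L5)={L4}
  DF(L6)={L4}

φ for h: defs {L3,L4,L5}
  DF⁺ = {L4}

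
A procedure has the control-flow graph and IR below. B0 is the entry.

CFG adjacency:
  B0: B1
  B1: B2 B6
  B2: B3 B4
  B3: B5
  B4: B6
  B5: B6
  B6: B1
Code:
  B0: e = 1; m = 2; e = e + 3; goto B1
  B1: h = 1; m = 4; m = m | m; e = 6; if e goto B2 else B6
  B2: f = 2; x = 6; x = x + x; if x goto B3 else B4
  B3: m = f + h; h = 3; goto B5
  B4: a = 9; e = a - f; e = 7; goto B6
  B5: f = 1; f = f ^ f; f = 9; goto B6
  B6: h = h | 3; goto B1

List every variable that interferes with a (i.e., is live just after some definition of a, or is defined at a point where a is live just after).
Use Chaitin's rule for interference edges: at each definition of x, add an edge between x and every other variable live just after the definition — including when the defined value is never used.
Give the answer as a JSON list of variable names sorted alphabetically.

Answer: ["f", "h"]

Working:
Block summaries:
  B0: def={e,m} ue=∅
  B1: def={e,h,m} ue=∅
  B2: def={f,x} ue=∅
  B3: def={h,m} ue={f,h}
  B4: def={a,e} ue={f}
  B5: def={f} ue=∅
  B6: def={h} ue={h}

Live sets:
  B0: in=∅ out=∅
  B1: in=∅ out={h}
  B2: in={h} out={f,h}
  B3: in={f,h} out={h}
  B4: in={f,h} out={h}
  B5: in={h} out={h}
  B6: in={h} out=∅

Conflict graph:
  a — {f,h}
  e — {h,m}
  f — {a,h,x}
  h — {a,e,f,m,x}
  m — {e,h}
  x — {f,h}

N(a) = ["f", "h"]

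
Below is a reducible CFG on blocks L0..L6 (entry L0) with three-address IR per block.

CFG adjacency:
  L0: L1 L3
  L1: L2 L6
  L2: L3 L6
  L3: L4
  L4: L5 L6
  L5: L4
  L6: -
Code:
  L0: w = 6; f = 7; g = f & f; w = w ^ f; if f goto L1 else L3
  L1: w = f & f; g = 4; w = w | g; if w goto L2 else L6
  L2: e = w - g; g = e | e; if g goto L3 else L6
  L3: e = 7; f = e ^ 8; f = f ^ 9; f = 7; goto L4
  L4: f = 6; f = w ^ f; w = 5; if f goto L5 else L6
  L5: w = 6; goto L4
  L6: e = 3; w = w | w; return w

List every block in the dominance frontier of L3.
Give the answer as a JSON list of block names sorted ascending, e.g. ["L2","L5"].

Answer: ["L6"]

Working:
idom tree: L1←L0 L2←L1 L3←L0 L4←L3 L5←L4 L6←L0
Dom at joins:
  L3: preds {L0,L2}: {L0} ∩ {L0,L1,L2} = {L0}; idom=L0
  L4: preds {L3,L5}: {L0,L3} ∩ {L0,L3,L4,L5} = {L0,L3}; idom=L3
  L6: preds {L1,L2,L4}: {L0,L1} ∩ {L0,L1,L2} ∩ {L0,L3,L4} = {L0}; idom=L0

DF derivation:
  join L3 pred L0: · stop@L0
  join L3 pred L2: L2→L1 stop@L0
  join L4 pred L3: · stop@L3
  join L4 pred L5: L5→L4 stop@L3
  join L6 pred L1: L1 stop@L0
  join L6 pred L2: L2→L1 stop@L0
  join L6 pred L4: L4→L3 stop@L0
  DF(L0)=∅
  DF(L1)={L3,L6}
  DF(L2)={L3,L6}
  DF(L3)={L6}
  DF(L4)={L4,L6}
  DF(L5)={L4}
  DF(L6)=∅

DF(L3) = ["L6"]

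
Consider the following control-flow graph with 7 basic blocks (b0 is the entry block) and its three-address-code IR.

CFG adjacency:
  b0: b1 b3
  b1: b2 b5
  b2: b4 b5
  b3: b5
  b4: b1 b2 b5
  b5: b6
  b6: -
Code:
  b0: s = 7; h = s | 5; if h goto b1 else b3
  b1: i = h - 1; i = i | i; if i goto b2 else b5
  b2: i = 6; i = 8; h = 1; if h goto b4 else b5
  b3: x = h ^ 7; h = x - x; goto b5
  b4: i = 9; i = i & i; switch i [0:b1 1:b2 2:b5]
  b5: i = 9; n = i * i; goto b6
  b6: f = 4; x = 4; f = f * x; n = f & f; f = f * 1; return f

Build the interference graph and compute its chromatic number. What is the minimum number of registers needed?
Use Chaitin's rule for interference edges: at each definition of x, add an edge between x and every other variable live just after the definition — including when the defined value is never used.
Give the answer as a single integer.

Answer: 2

Derivation:
Block summaries:
  b0: {h,s} / ∅
  b1: {i} / {h}
  b2: {h,i} / ∅
  b3: {h,x} / {h}
  b4: {i} / ∅
  b5: {i,n} / ∅
  b6: {f,n,x} / ∅

Live sets:
  live b0: ∅→{h}
  live b1: {h}→∅
  live b2: ∅→{h}
  live b3: {h}→∅
  live b4: {h}→{h}
  live b5: ∅→∅
  live b6: ∅→∅

Interfere edges:
  f — {n,x}
  h — {i}
  i — {h}
  n — {f}
  s — ∅
  x — {f}

Colouring:
  lower bound: {f,n} mutually conflict ⇒ χ ≥ 2
  assign f→c0 h→c0 i→c1 n→c1 s→c0 x→c1 — no edge inside a register ⇒ χ ≤ 2
  χ = 2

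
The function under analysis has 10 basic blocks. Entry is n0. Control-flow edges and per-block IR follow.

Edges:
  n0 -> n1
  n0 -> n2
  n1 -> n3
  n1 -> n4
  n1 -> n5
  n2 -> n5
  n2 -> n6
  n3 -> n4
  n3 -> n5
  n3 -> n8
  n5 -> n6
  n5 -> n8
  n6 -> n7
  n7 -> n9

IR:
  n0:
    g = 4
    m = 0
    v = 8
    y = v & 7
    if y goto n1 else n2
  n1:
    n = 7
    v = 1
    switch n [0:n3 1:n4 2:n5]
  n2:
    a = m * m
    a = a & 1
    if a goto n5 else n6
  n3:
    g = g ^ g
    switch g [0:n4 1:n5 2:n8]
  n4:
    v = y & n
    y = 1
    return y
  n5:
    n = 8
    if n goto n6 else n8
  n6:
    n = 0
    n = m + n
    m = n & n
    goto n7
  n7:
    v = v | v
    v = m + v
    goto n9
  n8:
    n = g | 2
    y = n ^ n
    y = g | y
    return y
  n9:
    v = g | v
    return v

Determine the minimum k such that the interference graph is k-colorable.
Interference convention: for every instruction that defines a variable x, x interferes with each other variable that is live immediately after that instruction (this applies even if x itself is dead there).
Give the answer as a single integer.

def/use:
  n0: {g,m,v,y} / ∅
  n1: {n,v} / ∅
  n2: {a} / {m}
  n3: {g} / {g}
  n4: {v,y} / {n,y}
  n5: {n} / ∅
  n6: {m,n} / {m}
  n7: {v} / {m,v}
  n8: {n,y} / {g}
  n9: {v} / {g,v}

Live sets:
  live n0: ∅→{g,m,v,y}
  live n1: {g,m,y}→{g,m,n,v,y}
  live n2: {g,m,v}→{g,m,v}
  live n3: {g,m,n,v,y}→{g,m,n,v,y}
  live n4: {n,y}→∅
  live n5: {g,m,v}→{g,m,v}
  live n6: {g,m,v}→{g,m,v}
  live n7: {g,m,v}→{g,v}
  live n8: {g}→∅
  live n9: {g,v}→∅

Conflict graph:
  a — {g,m,v}
  g — {a,m,n,v,y}
  m — {a,g,n,v,y}
  n — {g,m,v,y}
  v — {a,g,m,n,y}
  y — {g,m,n,v}

Registers:
  clique {g,m,n,v,y} ⇒ need ≥ 5
  assign a→c3 g→c0 m→c1 n→c3 v→c2 y→c4 — no edge inside a register ⇒ χ ≤ 5
  χ = 5

Answer: 5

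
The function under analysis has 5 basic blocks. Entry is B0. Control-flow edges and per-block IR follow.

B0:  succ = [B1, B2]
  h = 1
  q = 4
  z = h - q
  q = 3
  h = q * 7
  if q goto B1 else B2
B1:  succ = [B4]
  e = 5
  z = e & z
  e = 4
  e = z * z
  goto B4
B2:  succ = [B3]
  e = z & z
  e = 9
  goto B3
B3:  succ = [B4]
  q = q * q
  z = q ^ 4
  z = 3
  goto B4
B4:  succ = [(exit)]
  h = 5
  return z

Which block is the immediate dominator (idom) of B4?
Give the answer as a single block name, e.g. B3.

idom tree: B1←B0 B2←B0 B3←B2 B4←B0
Join-block Dom:
  B4: preds {B1,B3}: {B0,B1} ∩ {B0,B2,B3} = {B0}; idom=B0

idom(B4) = B0

Answer: B0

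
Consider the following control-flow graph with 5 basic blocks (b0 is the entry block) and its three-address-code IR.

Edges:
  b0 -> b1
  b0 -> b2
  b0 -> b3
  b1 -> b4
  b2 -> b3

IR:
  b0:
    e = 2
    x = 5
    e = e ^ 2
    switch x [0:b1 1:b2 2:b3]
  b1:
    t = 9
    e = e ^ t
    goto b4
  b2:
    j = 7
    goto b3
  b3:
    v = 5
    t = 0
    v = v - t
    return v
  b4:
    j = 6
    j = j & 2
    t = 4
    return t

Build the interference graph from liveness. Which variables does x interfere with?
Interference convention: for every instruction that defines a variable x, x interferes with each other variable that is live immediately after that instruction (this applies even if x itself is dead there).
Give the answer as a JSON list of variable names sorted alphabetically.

Answer: ["e"]

Working:
Block summaries:
  b0 def {e,x} use ∅
  b1 def {e,t} use {e}
  b2 def {j} use ∅
  b3 def {t,v} use ∅
  b4 def {j,t} use ∅

Backward fixpoint:
  b0 li=∅ lo={e}
  b1 li={e} lo=∅
  b2 li=∅ lo=∅
  b3 li=∅ lo=∅
  b4 li=∅ lo=∅

Interfere edges:
  e: {t,x}
  j: ∅
  t: {e,v}
  v: {t}
  x: {e}

N(x) = ["e"]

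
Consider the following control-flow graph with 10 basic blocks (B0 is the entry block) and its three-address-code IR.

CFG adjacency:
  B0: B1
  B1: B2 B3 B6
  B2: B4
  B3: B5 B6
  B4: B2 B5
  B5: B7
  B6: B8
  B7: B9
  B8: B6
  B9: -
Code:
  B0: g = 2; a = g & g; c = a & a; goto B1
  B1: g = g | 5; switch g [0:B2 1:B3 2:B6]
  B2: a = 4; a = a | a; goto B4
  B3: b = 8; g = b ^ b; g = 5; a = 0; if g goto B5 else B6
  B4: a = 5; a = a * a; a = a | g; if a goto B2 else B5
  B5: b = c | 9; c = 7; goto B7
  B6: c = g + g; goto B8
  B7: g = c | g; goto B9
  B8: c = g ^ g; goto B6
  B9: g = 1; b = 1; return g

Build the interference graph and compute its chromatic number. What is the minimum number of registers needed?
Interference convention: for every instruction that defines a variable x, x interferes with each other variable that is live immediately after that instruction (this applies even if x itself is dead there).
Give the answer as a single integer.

Answer: 3

Derivation:
def/use:
  B0 def {a,c,g} use ∅
  B1 def {g} use {g}
  B2 def {a} use ∅
  B3 def {a,b,g} use ∅
  B4 def {a} use {g}
  B5 def {b,c} use {c}
  B6 def {c} use {g}
  B7 def {g} use {c,g}
  B8 def {c} use {g}
  B9 def {b,g} use ∅

Liveness:
  B0 li=∅ lo={c,g}
  B1 li={c,g} lo={c,g}
  B2 li={c,g} lo={c,g}
  B3 li={c} lo={c,g}
  B4 li={c,g} lo={c,g}
  B5 li={c,g} lo={c,g}
  B6 li={g} lo={g}
  B7 li={c,g} lo=∅
  B8 li={g} lo={g}
  B9 li=∅ lo=∅

Conflict graph:
  a: {c,g}
  b: {c,g}
  c: {a,b,g}
  g: {a,b,c}

Colouring:
  clique {a,c,g} ⇒ need ≥ 3
  3-colouring: R0={c}  R1={g}  R2={a,b}
  χ = 3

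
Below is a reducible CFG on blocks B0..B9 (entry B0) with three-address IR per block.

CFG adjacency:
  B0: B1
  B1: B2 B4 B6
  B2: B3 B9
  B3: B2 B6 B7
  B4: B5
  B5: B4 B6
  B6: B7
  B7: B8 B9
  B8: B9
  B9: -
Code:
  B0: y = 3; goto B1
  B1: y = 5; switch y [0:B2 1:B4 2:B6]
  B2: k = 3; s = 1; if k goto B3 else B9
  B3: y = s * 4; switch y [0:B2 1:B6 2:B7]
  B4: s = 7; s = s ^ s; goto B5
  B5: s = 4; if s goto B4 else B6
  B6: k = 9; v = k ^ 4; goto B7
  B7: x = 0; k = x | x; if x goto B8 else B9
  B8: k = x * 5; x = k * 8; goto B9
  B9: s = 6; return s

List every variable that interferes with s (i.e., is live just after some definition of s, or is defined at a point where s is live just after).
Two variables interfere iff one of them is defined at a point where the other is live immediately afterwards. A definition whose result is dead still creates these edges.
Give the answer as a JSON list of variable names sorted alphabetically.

def/use:
  B0: {y} / ∅
  B1: {y} / ∅
  B2: {k,s} / ∅
  B3: {y} / {s}
  B4: {s} / ∅
  B5: {s} / ∅
  B6: {k,v} / ∅
  B7: {k,x} / ∅
  B8: {k,x} / {x}
  B9: {s} / ∅

Live sets:
  B0: in=∅ out=∅
  B1: in=∅ out=∅
  B2: in=∅ out={s}
  B3: in={s} out=∅
  B4: in=∅ out=∅
  B5: in=∅ out=∅
  B6: in=∅ out=∅
  B7: in=∅ out={x}
  B8: in={x} out=∅
  B9: in=∅ out=∅

Interfere edges:
  k↔{s,x}
  s↔{k}
  v↔∅
  x↔{k}
  y↔∅

N(s) = ["k"]

Answer: ["k"]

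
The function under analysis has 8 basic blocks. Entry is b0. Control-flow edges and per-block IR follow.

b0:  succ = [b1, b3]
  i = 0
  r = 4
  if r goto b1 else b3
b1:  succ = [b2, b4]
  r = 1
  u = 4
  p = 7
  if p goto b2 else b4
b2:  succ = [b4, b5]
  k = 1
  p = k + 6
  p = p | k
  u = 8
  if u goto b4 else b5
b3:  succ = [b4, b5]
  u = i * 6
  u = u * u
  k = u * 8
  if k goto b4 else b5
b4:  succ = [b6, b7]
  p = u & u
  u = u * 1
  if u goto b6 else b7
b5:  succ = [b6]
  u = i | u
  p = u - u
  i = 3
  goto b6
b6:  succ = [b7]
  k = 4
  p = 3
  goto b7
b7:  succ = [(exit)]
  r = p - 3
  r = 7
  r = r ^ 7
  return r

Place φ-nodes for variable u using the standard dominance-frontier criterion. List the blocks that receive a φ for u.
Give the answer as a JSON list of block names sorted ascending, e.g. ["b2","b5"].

Answer: ["b4", "b5", "b6", "b7"]

Derivation:
idom tree: b1←b0 b2←b1 b3←b0 b4←b0 b5←b0 b6←b0 b7←b0
Join-block Dom:
  b4: preds {b1,b2,b3}: {b0,b1} ∩ {b0,b1,b2} ∩ {b0,b3} = {b0}; idom=b0
  b5: preds {b2,b3}: {b0,b1,b2} ∩ {b0,b3} = {b0}; idom=b0
  b6: preds {b4,b5}: {b0,b4} ∩ {b0,b5} = {b0}; idom=b0
  b7: preds {b4,b6}: {b0,b4} ∩ {b0,b6} = {b0}; idom=b0

Frontier:
  join b4 pred b1: b1 stop@b0
  join b4 pred b2: b2→b1 stop@b0
  join b4 pred b3: b3 stop@b0
  join b5 pred b2: b2→b1 stop@b0
  join b5 pred b3: b3 stop@b0
  join b6 pred b4: b4 stop@b0
  join b6 pred b5: b5 stop@b0
  join b7 pred b4: b4 stop@b0
  join b7 pred b6: b6 stop@b0
  DF(b0)=∅
  DF(b1)={b4,b5}
  DF(b2)={b4,b5}
  DF(b3)={b4,b5}
  DF(b4)={b6,b7}
  DF(b5)={b6}
  DF(b6)={b7}
  DF(b7)=∅

φ for u: defs {b1,b2,b3,b4,b5}
  DF⁺ = {b4,b5,b6,b7}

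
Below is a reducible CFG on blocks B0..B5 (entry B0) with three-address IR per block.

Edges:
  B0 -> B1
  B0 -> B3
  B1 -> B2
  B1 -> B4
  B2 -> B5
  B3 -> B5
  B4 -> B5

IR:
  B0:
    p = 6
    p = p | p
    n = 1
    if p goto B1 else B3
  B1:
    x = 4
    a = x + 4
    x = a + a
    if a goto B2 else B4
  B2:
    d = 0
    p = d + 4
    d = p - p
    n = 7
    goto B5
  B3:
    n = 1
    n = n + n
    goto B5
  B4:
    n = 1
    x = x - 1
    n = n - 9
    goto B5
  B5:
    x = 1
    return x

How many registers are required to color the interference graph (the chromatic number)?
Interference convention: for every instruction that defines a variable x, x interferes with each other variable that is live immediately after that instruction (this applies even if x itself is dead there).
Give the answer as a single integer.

Per-block:
  B0: def={n,p} ue=∅
  B1: def={a,x} ue=∅
  B2: def={d,n,p} ue=∅
  B3: def={n} ue=∅
  B4: def={n,x} ue={x}
  B5: def={x} ue=∅

Liveness:
  live B0: ∅→∅
  live B1: ∅→{x}
  live B2: ∅→∅
  live B3: ∅→∅
  live B4: {x}→∅
  live B5: ∅→∅

Interfere edges:
  a — {x}
  d — ∅
  n — {p,x}
  p — {n}
  x — {a,n}

Registers:
  lower bound: {a,x} mutually conflict ⇒ χ ≥ 2
  assign a→R0 d→R0 n→R0 p→R1 x→R1 — no edge inside a register ⇒ χ ≤ 2
  χ = 2

Answer: 2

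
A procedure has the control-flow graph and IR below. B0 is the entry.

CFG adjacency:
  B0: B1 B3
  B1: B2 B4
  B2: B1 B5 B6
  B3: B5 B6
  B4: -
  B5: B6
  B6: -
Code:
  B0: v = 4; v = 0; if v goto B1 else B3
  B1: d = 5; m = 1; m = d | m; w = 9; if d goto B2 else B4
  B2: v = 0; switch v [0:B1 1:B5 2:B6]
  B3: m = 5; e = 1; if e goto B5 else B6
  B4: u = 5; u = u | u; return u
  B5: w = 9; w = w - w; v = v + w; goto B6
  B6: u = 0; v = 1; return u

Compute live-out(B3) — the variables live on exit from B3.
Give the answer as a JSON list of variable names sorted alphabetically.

Answer: ["v"]

Analysis:
Block summaries:
  B0 def {v} use ∅
  B1 def {d,m,w} use ∅
  B2 def {v} use ∅
  B3 def {e,m} use ∅
  B4 def {u} use ∅
  B5 def {v,w} use {v}
  B6 def {u,v} use ∅

Backward fixpoint:
  B0: in=∅ out={v}
  B1: in=∅ out=∅
  B2: in=∅ out={v}
  B3: in={v} out={v}
  B4: in=∅ out=∅
  B5: in={v} out=∅
  B6: in=∅ out=∅

live-out(B3) = ["v"]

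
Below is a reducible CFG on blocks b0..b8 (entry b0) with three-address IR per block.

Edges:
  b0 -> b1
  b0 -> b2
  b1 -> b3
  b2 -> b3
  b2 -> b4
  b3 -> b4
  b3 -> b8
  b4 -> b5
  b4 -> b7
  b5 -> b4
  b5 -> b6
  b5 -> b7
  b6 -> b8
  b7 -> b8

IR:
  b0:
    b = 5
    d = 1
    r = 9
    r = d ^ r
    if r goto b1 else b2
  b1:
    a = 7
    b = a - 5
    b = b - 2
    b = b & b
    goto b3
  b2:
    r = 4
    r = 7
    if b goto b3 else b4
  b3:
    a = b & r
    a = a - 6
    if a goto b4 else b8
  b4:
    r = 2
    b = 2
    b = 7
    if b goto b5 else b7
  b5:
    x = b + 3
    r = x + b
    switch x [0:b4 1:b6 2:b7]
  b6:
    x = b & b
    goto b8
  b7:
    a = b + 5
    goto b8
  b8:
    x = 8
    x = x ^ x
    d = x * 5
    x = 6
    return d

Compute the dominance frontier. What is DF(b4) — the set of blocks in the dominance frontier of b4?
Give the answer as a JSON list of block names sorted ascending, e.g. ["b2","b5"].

idom tree: b1←b0 b2←b0 b3←b0 b4←b0 b5←b4 b6←b5 b7←b4 b8←b0
Dom at joins:
  b3: preds {b1,b2}: {b0,b1} ∩ {b0,b2} = {b0}; idom=b0
  b4: preds {b2,b3,b5}: {b0,b2} ∩ {b0,b3} ∩ {b0,b4,b5} = {b0}; idom=b0
  b7: preds {b4,b5}: {b0,b4} ∩ {b0,b4,b5} = {b0,b4}; idom=b4
  b8: preds {b3,b6,b7}: {b0,b3} ∩ {b0,b4,b5,b6} ∩ {b0,b4,b7} = {b0}; idom=b0

Frontier:
  b3←b1: walk b1 to b0
  b3←b2: walk b2 to b0
  b4←b2: walk b2 to b0
  b4←b3: walk b3 to b0
  b4←b5: walk b5→b4 to b0
  b7←b4: walk · to b4
  b7←b5: walk b5 to b4
  b8←b3: walk b3 to b0
  b8←b6: walk b6→b5→b4 to b0
  b8←b7: walk b7→b4 to b0
  b0 → ∅
  b1 → {b3}
  b2 → {b3,b4}
  b3 → {b4,b8}
  b4 → {b4,b8}
  b5 → {b4,b7,b8}
  b6 → {b8}
  b7 → {b8}
  b8 → ∅

DF(b4) = ["b4", "b8"]

Answer: ["b4", "b8"]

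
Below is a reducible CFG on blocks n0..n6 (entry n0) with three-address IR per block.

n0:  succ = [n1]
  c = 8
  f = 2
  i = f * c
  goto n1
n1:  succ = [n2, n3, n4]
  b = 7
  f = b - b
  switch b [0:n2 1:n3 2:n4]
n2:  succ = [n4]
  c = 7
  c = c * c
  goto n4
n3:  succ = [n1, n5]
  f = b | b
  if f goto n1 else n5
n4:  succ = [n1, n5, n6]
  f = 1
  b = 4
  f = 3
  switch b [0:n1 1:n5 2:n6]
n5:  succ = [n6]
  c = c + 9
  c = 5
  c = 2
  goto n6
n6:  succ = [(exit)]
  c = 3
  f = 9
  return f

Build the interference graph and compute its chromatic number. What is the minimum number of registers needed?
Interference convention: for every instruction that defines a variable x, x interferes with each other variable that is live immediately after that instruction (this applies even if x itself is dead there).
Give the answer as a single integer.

Answer: 3

Working:
def/use:
  n0: {c,f,i} / ∅
  n1: {b,f} / ∅
  n2: {c} / ∅
  n3: {f} / {b}
  n4: {b,f} / ∅
  n5: {c} / {c}
  n6: {c,f} / ∅

Backward fixpoint:
  live n0: ∅→{c}
  live n1: {c}→{b,c}
  live n2: ∅→{c}
  live n3: {b,c}→{c}
  live n4: {c}→{c}
  live n5: {c}→∅
  live n6: ∅→∅

Interference:
  b — {c,f}
  c — {b,f,i}
  f — {b,c}
  i — {c}

Chromatic number:
  lower bound: {b,c,f} mutually conflict ⇒ χ ≥ 3
  assign b→c1 c→c0 f→c2 i→c1 — no edge inside a register ⇒ χ ≤ 3
  χ = 3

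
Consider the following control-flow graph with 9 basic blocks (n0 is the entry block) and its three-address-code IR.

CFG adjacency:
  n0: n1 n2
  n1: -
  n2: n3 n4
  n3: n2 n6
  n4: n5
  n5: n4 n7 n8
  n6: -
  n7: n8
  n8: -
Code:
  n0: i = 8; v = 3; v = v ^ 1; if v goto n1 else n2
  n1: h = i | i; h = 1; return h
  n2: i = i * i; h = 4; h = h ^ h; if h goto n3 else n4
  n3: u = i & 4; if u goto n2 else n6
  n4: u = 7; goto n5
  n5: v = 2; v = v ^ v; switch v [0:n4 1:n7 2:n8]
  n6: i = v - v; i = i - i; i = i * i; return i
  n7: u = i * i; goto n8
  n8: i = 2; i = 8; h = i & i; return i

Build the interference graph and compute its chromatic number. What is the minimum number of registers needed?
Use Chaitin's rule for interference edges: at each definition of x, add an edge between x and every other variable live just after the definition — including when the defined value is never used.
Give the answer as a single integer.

Answer: 3

Derivation:
def/use:
  n0: def={i,v} ue=∅
  n1: def={h} ue={i}
  n2: def={h,i} ue={i}
  n3: def={u} ue={i}
  n4: def={u} ue=∅
  n5: def={v} ue=∅
  n6: def={i} ue={v}
  n7: def={u} ue={i}
  n8: def={h,i} ue=∅

Backward fixpoint:
  n0: in=∅ out={i,v}
  n1: in={i} out=∅
  n2: in={i,v} out={i,v}
  n3: in={i,v} out={i,v}
  n4: in={i} out={i}
  n5: in={i} out={i}
  n6: in={v} out=∅
  n7: in={i} out=∅
  n8: in=∅ out=∅

Conflict graph:
  h↔{i,v}
  i↔{h,u,v}
  u↔{i,v}
  v↔{h,i,u}

Chromatic number:
  clique {h,i,v} ⇒ need ≥ 3
  3-colouring: r0={i}  r1={v}  r2={h,u}
  χ = 3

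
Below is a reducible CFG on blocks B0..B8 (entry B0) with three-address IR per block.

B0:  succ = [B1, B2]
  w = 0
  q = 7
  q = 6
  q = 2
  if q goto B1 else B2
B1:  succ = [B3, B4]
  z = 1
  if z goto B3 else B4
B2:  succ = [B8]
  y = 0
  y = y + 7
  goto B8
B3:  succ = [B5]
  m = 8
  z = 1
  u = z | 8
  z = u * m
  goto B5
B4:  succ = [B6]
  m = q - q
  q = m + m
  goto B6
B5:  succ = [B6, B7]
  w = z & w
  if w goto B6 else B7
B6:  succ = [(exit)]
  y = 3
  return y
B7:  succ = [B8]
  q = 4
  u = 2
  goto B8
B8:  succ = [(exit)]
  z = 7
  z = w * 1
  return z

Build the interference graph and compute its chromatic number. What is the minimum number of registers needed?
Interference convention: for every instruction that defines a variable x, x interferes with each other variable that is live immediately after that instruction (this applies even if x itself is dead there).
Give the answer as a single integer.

Answer: 3

Derivation:
Per-block:
  B0: {q,w} / ∅
  B1: {z} / ∅
  B2: {y} / ∅
  B3: {m,u,z} / ∅
  B4: {m,q} / {q}
  B5: {w} / {w,z}
  B6: {y} / ∅
  B7: {q,u} / ∅
  B8: {z} / {w}

Live sets:
  live B0: ∅→{q,w}
  live B1: {q,w}→{q,w}
  live B2: {w}→{w}
  live B3: {w}→{w,z}
  live B4: {q}→∅
  live B5: {w,z}→{w}
  live B6: ∅→∅
  live B7: {w}→{w}
  live B8: {w}→∅

Interference:
  m↔{u,w,z}
  q↔{w,z}
  u↔{m,w}
  w↔{m,q,u,y,z}
  y↔{w}
  z↔{m,q,w}

Colouring:
  clique {m,u,w} ⇒ need ≥ 3
  assign m→R1 q→R1 u→R2 w→R0 y→R1 z→R2 — no edge inside a register ⇒ χ ≤ 3
  χ = 3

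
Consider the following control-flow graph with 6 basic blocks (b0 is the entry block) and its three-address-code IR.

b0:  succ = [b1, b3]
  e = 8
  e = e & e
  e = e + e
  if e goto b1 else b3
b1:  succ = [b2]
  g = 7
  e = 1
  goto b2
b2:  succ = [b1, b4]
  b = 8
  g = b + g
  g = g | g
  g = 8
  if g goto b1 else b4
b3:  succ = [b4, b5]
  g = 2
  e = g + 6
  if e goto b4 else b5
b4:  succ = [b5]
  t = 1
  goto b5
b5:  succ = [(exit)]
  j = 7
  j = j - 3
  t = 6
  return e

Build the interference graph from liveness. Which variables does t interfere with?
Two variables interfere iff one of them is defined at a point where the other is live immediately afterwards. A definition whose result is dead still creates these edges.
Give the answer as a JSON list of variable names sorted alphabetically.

def/use:
  b0: {e} / ∅
  b1: {e,g} / ∅
  b2: {b,g} / {g}
  b3: {e,g} / ∅
  b4: {t} / ∅
  b5: {j,t} / {e}

Backward fixpoint:
  b0: in=∅ out=∅
  b1: in=∅ out={e,g}
  b2: in={e,g} out={e}
  b3: in=∅ out={e}
  b4: in={e} out={e}
  b5: in={e} out=∅

Interference:
  b↔{e,g}
  e↔{b,g,j,t}
  g↔{b,e}
  j↔{e}
  t↔{e}

N(t) = ["e"]

Answer: ["e"]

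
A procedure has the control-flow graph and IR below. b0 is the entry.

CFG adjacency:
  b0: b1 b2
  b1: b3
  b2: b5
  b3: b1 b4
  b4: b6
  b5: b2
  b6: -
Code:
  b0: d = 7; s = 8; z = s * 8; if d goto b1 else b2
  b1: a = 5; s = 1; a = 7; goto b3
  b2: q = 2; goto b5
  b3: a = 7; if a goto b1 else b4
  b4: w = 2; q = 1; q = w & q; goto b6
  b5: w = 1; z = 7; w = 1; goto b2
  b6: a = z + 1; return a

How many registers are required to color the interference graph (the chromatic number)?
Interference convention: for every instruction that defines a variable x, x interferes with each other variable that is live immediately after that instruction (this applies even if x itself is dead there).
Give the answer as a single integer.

Answer: 3

Analysis:
def/use:
  b0: {d,s,z} / ∅
  b1: {a,s} / ∅
  b2: {q} / ∅
  b3: {a} / ∅
  b4: {q,w} / ∅
  b5: {w,z} / ∅
  b6: {a} / {z}

Liveness:
  live b0: ∅→{z}
  live b1: {z}→{z}
  live b2: ∅→∅
  live b3: {z}→{z}
  live b4: {z}→{z}
  live b5: ∅→∅
  live b6: {z}→∅

Interfere edges:
  a — {z}
  d — {s,z}
  q — {w,z}
  s — {d,z}
  w — {q,z}
  z — {a,d,q,s,w}

Registers:
  {d,s,z} pairwise interfere (3-clique) ⇒ χ ≥ 3
  assign a→r1 d→r1 q→r1 s→r2 w→r2 z→r0 — no edge inside a register ⇒ χ ≤ 3
  χ = 3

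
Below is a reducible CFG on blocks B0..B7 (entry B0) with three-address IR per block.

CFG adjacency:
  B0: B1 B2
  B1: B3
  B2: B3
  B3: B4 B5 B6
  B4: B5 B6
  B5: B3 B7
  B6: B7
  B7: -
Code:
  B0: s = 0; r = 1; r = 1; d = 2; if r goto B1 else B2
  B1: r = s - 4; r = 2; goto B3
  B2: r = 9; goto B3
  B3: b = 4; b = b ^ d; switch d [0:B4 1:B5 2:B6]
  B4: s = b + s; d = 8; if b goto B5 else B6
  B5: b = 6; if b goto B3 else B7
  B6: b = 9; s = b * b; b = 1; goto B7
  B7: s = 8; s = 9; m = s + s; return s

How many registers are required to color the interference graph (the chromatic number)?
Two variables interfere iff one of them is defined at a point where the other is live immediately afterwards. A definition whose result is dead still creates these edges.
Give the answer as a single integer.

Answer: 3

Analysis:
def/use:
  B0: {d,r,s} / ∅
  B1: {r} / {s}
  B2: {r} / ∅
  B3: {b} / {d}
  B4: {d,s} / {b,s}
  B5: {b} / ∅
  B6: {b,s} / ∅
  B7: {m,s} / ∅

Backward fixpoint:
  live B0: ∅→{d,s}
  live B1: {d,s}→{d,s}
  live B2: {d,s}→{d,s}
  live B3: {d,s}→{b,d,s}
  live B4: {b,s}→{d,s}
  live B5: {d,s}→{d,s}
  live B6: ∅→∅
  live B7: ∅→∅

Interference:
  b↔{d,s}
  d↔{b,r,s}
  m↔{s}
  r↔{d,s}
  s↔{b,d,m,r}

Colouring:
  lower bound: {b,d,s} mutually conflict ⇒ χ ≥ 3
  3-colouring: c0={s}  c1={d,m}  c2={b,r}
  χ = 3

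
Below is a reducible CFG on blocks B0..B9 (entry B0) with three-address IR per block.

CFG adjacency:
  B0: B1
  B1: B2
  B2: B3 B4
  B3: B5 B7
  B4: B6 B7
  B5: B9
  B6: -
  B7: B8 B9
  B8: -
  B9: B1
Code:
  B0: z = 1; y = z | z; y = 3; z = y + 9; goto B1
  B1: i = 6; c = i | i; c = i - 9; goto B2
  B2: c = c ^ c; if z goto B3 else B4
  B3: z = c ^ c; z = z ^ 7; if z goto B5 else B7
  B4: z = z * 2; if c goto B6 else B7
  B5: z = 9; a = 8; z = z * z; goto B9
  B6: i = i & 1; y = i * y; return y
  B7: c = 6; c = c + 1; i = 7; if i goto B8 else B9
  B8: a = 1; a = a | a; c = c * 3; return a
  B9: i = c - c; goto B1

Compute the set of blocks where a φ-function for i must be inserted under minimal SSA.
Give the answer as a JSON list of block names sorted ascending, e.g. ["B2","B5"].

Answer: ["B1", "B9"]

Working:
idom tree: B1←B0 B2←B1 B3←B2 B4←B2 B5←B3 B6←B4 B7←B2 B8←B7 B9←B2
Dom at joins:
  B1: preds {B0,B9}: {B0} ∩ {B0,B1,B2,B9} = {B0}; idom=B0
  B7: preds {B3,B4}: {B0,B1,B2,B3} ∩ {B0,B1,B2,B4} = {B0,B1,B2}; idom=B2
  B9: preds {B5,B7}: {B0,B1,B2,B3,B5} ∩ {B0,B1,B2,B7} = {B0,B1,B2}; idom=B2

DF derivation:
  join B1 pred B0: · stop@B0
  join B1 pred B9: B9→B2→B1 stop@B0
  join B7 pred B3: B3 stop@B2
  join B7 pred B4: B4 stop@B2
  join B9 pred B5: B5→B3 stop@B2
  join B9 pred B7: B7 stop@B2
  B0 → ∅
  B1 → {B1}
  B2 → {B1}
  B3 → {B7,B9}
  B4 → {B7}
  B5 → {B9}
  B6 → ∅
  B7 → {B9}
  B8 → ∅
  B9 → {B1}

φ for i: defs {B1,B6,B7,B9}
  DF⁺ = {B1,B9}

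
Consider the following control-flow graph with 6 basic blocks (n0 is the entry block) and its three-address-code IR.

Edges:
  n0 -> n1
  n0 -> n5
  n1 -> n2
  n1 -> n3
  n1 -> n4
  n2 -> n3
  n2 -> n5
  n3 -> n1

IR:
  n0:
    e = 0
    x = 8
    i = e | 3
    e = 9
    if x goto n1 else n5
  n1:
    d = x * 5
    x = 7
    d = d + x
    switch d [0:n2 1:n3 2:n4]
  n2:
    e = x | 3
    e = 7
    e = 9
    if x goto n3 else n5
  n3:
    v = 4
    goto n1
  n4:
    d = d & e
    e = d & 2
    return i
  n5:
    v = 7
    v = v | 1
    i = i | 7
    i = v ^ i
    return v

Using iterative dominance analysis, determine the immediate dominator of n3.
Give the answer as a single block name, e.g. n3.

idom tree: n1←n0 n2←n1 n3←n1 n4←n1 n5←n0
Join-block Dom:
  n1: preds {n0,n3}: {n0} ∩ {n0,n1,n3} = {n0}; idom=n0
  n3: preds {n1,n2}: {n0,n1} ∩ {n0,n1,n2} = {n0,n1}; idom=n1
  n5: preds {n0,n2}: {n0} ∩ {n0,n1,n2} = {n0}; idom=n0

idom(n3) = n1

Answer: n1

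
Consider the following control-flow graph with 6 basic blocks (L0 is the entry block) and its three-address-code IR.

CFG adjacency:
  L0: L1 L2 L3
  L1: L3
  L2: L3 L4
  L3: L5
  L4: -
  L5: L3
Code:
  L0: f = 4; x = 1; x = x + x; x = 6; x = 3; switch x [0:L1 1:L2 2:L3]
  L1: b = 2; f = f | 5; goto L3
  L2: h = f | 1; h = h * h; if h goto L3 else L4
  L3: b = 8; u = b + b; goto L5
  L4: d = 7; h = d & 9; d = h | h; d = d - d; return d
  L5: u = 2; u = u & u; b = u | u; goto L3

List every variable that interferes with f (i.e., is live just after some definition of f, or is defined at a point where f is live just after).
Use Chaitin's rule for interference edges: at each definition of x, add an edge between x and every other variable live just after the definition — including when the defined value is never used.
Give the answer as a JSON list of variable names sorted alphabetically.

Answer: ["b", "x"]

Working:
Block summaries:
  L0: {f,x} / ∅
  L1: {b,f} / {f}
  L2: {h} / {f}
  L3: {b,u} / ∅
  L4: {d,h} / ∅
  L5: {b,u} / ∅

Live sets:
  L0 li=∅ lo={f}
  L1 li={f} lo=∅
  L2 li={f} lo=∅
  L3 li=∅ lo=∅
  L4 li=∅ lo=∅
  L5 li=∅ lo=∅

Conflict graph:
  b↔{f}
  d↔∅
  f↔{b,x}
  h↔∅
  u↔∅
  x↔{f}

N(f) = ["b", "x"]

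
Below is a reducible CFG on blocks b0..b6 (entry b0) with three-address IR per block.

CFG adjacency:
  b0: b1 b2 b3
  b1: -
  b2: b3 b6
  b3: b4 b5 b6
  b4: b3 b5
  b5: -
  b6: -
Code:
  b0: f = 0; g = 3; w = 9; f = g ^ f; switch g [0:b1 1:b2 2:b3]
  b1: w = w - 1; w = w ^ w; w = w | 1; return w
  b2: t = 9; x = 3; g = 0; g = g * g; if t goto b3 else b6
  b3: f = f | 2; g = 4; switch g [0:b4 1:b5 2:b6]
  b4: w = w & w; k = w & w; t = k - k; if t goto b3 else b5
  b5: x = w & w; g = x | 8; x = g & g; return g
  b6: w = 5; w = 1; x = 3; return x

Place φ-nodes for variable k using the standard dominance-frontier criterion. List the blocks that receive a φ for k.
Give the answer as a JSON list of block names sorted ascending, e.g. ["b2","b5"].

idom tree: b1←b0 b2←b0 b3←b0 b4←b3 b5←b3 b6←b0
Dom at joins:
  b3: preds {b0,b2,b4}: {b0} ∩ {b0,b2} ∩ {b0,b3,b4} = {b0}; idom=b0
  b5: preds {b3,b4}: {b0,b3} ∩ {b0,b3,b4} = {b0,b3}; idom=b3
  b6: preds {b2,b3}: {b0,b2} ∩ {b0,b3} = {b0}; idom=b0

DF walk-up:
  b3←b0: walk · to b0
  b3←b2: walk b2 to b0
  b3←b4: walk b4→b3 to b0
  b5←b3: walk · to b3
  b5←b4: walk b4 to b3
  b6←b2: walk b2 to b0
  b6←b3: walk b3 to b0
  DF(b0)=∅
  DF(b1)=∅
  DF(b2)={b3,b6}
  DF(b3)={b3,b6}
  DF(b4)={b3,b5}
  DF(b5)=∅
  DF(b6)=∅

φ for k: defs {b4}
  DF⁺ = {b3,b5,b6}

Answer: ["b3", "b5", "b6"]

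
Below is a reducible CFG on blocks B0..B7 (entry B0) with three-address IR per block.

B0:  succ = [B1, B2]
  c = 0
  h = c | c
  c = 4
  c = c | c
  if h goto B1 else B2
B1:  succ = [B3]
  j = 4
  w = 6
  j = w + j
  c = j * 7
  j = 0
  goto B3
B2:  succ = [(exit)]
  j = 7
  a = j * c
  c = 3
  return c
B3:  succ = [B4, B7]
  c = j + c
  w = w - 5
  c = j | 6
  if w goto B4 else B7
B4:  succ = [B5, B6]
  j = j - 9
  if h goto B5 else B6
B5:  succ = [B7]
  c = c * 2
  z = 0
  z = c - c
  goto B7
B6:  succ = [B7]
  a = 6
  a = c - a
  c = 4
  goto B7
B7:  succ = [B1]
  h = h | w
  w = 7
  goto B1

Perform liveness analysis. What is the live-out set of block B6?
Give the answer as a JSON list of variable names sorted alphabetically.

Answer: ["h", "w"]

Analysis:
Per-block:
  B0 def {c,h} use ∅
  B1 def {c,j,w} use ∅
  B2 def {a,c,j} use {c}
  B3 def {c,w} use {c,j,w}
  B4 def {j} use {h,j}
  B5 def {c,z} use {c}
  B6 def {a,c} use {c}
  B7 def {h,w} use {h,w}

Backward fixpoint:
  B0: in=∅ out={c,h}
  B1: in={h} out={c,h,j,w}
  B2: in={c} out=∅
  B3: in={c,h,j,w} out={c,h,j,w}
  B4: in={c,h,j,w} out={c,h,w}
  B5: in={c,h,w} out={h,w}
  B6: in={c,h,w} out={h,w}
  B7: in={h,w} out={h}

live-out(B6) = ["h", "w"]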